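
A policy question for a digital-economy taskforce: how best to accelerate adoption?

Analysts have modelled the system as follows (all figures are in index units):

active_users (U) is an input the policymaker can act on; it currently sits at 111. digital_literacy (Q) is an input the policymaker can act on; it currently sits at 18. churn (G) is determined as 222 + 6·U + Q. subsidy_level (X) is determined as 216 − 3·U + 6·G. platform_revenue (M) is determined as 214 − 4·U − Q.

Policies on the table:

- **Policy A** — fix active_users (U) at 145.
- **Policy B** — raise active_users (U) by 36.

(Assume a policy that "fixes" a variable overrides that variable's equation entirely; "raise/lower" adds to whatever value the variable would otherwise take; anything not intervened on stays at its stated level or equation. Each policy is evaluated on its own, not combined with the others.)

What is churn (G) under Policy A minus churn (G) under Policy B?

-12

Policy A (U := 145):
  U = 145
  Q = 18
  G = 222 + 6·145 + 18 = 1110
Policy B (U + 36):
  U = 111 + 36 = 147
  Q = 18
  G = 222 + 6·147 + 18 = 1122
G: 1110 − 1122 = -12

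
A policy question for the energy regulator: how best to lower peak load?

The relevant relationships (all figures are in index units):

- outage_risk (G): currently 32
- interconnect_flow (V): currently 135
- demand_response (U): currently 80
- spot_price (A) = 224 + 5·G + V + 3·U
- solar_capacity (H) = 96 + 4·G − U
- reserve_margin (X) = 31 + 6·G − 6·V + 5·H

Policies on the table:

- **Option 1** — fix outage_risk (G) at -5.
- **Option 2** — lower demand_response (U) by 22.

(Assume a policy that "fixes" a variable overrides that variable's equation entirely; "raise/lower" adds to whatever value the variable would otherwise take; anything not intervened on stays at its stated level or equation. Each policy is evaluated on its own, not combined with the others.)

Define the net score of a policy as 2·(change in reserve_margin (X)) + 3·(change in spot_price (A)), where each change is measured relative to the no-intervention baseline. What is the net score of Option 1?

Baseline:
  G = 32
  V = 135
  U = 80
  A = 224 + 5·32 + 135 + 3·80 = 759
  H = 96 + 4·32 − 80 = 144
  X = 31 + 6·32 − 6·135 + 5·144 = 133
Option 1 (G := -5):
  G = -5
  V = 135
  U = 80
  A = 224 + 5·(-5) + 135 + 3·80 = 574
  H = 96 + 4·(-5) − 80 = -4
  X = 31 + 6·(-5) − 6·135 + 5·(-4) = -829
ΔX = -829 − 133 = -962; ΔA = 574 − 759 = -185
Score = 2·(-962) + 3·(-185) = -2479

-2479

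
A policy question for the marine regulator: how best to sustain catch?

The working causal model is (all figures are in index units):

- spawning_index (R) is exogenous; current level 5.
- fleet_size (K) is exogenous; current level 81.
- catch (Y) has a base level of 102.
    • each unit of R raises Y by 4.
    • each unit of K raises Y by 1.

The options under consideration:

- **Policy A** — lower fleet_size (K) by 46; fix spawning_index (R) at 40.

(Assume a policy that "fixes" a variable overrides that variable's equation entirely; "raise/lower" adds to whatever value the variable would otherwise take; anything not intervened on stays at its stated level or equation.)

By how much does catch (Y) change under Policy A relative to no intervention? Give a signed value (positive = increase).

94

Baseline:
  R = 5
  K = 81
  Y = 102 + 4·5 + 81 = 203
Policy A (K − 46, R := 40):
  R = 40
  K = 81 − 46 = 35
  Y = 102 + 4·40 + 35 = 297
Change in Y: 297 − 203 = 94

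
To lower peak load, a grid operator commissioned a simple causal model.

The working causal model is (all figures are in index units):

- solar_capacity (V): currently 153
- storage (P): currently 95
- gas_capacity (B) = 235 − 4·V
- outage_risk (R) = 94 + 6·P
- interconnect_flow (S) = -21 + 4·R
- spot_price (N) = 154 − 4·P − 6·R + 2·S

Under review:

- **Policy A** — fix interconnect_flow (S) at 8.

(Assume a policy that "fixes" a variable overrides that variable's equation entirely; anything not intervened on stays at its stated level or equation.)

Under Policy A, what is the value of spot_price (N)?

Policy A (S := 8):
  P = 95
  R = 94 + 6·95 = 664
  S = 8
  N = 154 − 4·95 − 6·664 + 2·8 = -4194

-4194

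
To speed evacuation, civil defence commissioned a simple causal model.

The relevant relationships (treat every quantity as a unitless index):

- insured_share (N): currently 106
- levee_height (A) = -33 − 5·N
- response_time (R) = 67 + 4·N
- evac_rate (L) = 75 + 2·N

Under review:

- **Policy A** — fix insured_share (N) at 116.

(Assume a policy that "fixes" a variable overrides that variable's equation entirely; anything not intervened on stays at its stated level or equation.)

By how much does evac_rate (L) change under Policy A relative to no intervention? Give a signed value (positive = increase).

Baseline:
  N = 106
  L = 75 + 2·106 = 287
Policy A (N := 116):
  N = 116
  L = 75 + 2·116 = 307
Change in L: 307 − 287 = 20

20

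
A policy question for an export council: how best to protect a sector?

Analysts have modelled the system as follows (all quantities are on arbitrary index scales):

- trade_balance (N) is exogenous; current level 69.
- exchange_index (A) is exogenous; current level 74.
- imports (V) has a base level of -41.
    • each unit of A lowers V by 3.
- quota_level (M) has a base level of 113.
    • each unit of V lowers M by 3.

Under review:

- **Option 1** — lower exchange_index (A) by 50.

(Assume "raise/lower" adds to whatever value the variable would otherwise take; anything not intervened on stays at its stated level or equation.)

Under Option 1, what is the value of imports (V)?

Option 1 (A − 50):
  A = 74 − 50 = 24
  V = -41 − 3·24 = -113

-113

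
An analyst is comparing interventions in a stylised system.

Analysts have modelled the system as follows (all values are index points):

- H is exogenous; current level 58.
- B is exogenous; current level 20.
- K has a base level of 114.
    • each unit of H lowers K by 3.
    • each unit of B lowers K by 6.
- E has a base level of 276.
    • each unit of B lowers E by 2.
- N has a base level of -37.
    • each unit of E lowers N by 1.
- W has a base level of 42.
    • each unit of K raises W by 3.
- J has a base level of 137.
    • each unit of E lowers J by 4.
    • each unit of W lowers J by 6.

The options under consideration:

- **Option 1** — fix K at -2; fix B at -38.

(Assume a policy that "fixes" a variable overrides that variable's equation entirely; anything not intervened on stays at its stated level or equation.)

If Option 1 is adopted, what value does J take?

-1487

Option 1 (K := -2, B := -38):
  H = 58
  B = -38
  K = -2
  E = 276 − 2·(-38) = 352
  W = 42 + 3·(-2) = 36
  J = 137 − 4·352 − 6·36 = -1487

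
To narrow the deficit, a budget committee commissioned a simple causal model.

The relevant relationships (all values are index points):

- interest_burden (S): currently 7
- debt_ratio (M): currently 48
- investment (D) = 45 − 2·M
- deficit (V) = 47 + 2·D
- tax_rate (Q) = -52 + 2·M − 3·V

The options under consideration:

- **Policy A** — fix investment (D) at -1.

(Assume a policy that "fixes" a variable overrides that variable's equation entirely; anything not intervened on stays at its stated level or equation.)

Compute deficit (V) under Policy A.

Policy A (D := -1):
  M = 48
  D = -1
  V = 47 + 2·(-1) = 45

45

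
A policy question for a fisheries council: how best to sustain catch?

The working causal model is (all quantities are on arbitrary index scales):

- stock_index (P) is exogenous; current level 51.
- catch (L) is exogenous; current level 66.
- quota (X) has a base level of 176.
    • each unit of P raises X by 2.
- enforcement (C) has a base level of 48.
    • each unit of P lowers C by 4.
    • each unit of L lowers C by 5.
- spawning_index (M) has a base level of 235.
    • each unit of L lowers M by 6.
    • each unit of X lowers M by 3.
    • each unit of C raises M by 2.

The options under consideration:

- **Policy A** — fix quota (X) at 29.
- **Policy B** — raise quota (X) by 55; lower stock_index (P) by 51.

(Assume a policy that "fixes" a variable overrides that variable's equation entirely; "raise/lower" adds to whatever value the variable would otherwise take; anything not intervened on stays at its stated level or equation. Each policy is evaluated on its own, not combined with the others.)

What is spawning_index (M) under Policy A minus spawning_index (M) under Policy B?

198

Policy A (X := 29):
  P = 51
  L = 66
  X = 29
  C = 48 − 4·51 − 5·66 = -486
  M = 235 − 6·66 − 3·29 + 2·(-486) = -1220
Policy B (X + 55, P − 51):
  P = 51 − 51 = 0
  L = 66
  X = 176 + 2·0 (+55 from intervention) = 231
  C = 48 − 4·0 − 5·66 = -282
  M = 235 − 6·66 − 3·231 + 2·(-282) = -1418
M: -1220 − (-1418) = 198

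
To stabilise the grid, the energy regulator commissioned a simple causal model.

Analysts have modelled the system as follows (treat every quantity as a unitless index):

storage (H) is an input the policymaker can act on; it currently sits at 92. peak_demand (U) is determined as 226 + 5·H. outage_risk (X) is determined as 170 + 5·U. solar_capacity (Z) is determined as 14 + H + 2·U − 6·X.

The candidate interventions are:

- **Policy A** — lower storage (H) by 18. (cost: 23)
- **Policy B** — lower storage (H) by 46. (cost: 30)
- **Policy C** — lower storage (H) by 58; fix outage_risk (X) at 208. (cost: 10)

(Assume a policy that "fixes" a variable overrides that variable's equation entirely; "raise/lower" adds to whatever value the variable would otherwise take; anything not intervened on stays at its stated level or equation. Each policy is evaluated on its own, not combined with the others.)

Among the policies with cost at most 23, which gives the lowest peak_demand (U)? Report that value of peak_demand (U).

Policy A (H − 18):
  H = 92 − 18 = 74
  U = 226 + 5·74 = 596
Policy C (H − 58, X := 208):
  H = 92 − 58 = 34
  U = 226 + 5·34 = 396
Comparing — Policy A: U=596, Policy C: U=396. Lowest is 396 (Policy C).

396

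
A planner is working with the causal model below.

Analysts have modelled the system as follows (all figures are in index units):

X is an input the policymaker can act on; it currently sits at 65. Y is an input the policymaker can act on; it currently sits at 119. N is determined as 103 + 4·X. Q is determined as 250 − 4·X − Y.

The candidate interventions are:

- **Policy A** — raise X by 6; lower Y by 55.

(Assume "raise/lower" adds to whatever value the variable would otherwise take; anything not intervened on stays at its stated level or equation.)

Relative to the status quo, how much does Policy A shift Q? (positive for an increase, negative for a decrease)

31

Baseline:
  X = 65
  Y = 119
  Q = 250 − 4·65 − 119 = -129
Policy A (X + 6, Y − 55):
  X = 65 + 6 = 71
  Y = 119 − 55 = 64
  Q = 250 − 4·71 − 64 = -98
Change in Q: -98 − (-129) = 31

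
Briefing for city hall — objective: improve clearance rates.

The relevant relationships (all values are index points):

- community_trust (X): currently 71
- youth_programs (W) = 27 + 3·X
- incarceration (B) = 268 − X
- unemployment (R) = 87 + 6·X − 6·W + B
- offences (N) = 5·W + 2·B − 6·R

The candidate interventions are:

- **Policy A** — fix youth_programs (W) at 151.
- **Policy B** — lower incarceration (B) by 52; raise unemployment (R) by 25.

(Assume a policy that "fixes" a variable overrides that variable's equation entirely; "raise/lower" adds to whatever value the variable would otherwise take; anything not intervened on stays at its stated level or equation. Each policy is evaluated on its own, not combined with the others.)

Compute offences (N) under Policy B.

6032

Policy B (B − 52, R + 25):
  X = 71
  W = 27 + 3·71 = 240
  B = 268 − 71 (−52 from intervention) = 145
  R = 87 + 6·71 − 6·240 + 145 (+25 from intervention) = -757
  N = 0 + 5·240 + 2·145 − 6·(-757) = 6032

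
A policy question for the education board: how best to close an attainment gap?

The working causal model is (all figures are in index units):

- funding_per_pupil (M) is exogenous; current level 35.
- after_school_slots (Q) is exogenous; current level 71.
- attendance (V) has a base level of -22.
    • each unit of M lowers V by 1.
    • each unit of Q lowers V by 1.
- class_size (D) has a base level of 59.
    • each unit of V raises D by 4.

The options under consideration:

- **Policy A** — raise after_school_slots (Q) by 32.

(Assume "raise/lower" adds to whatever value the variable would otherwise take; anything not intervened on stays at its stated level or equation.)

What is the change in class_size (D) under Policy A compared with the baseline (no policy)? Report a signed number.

-128

Baseline:
  M = 35
  Q = 71
  V = -22 − 35 − 71 = -128
  D = 59 + 4·(-128) = -453
Policy A (Q + 32):
  M = 35
  Q = 71 + 32 = 103
  V = -22 − 35 − 103 = -160
  D = 59 + 4·(-160) = -581
Change in D: -581 − (-453) = -128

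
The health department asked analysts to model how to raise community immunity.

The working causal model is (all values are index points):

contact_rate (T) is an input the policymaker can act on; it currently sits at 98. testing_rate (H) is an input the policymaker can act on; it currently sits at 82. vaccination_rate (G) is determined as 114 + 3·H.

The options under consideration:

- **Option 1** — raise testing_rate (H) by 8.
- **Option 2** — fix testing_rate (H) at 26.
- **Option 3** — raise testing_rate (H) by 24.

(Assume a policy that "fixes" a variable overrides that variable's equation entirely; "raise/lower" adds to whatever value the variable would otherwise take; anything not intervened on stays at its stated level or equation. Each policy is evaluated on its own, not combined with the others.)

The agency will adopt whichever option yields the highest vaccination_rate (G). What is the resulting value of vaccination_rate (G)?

432

Option 1 (H + 8):
  H = 82 + 8 = 90
  G = 114 + 3·90 = 384
Option 2 (H := 26):
  H = 26
  G = 114 + 3·26 = 192
Option 3 (H + 24):
  H = 82 + 24 = 106
  G = 114 + 3·106 = 432
Comparing — Option 1: G=384, Option 2: G=192, Option 3: G=432. Highest is 432 (Option 3).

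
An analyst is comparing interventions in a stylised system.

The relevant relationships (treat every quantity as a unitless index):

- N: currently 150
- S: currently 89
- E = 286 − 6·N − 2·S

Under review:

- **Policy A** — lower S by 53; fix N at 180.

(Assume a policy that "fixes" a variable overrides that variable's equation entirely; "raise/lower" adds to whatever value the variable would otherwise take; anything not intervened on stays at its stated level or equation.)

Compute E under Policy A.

Policy A (S − 53, N := 180):
  N = 180
  S = 89 − 53 = 36
  E = 286 − 6·180 − 2·36 = -866

-866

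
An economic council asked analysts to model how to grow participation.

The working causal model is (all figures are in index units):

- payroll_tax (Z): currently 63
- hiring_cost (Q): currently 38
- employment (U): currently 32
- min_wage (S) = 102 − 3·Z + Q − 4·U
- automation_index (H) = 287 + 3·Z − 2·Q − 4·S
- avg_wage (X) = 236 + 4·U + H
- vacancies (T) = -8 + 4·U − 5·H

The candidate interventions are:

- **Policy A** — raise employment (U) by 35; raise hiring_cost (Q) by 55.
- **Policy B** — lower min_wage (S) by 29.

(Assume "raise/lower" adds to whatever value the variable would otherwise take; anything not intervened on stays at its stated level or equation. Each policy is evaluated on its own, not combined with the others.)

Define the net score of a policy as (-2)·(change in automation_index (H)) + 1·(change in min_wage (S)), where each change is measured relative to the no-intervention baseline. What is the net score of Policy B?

-261

Baseline:
  Z = 63
  Q = 38
  U = 32
  S = 102 − 3·63 + 38 − 4·32 = -177
  H = 287 + 3·63 − 2·38 − 4·(-177) = 1108
Policy B (S − 29):
  Z = 63
  Q = 38
  U = 32
  S = 102 − 3·63 + 38 − 4·32 (−29 from intervention) = -206
  H = 287 + 3·63 − 2·38 − 4·(-206) = 1224
ΔH = 1224 − 1108 = 116; ΔS = -206 − (-177) = -29
Score = (-2)·116 + 1·(-29) = -261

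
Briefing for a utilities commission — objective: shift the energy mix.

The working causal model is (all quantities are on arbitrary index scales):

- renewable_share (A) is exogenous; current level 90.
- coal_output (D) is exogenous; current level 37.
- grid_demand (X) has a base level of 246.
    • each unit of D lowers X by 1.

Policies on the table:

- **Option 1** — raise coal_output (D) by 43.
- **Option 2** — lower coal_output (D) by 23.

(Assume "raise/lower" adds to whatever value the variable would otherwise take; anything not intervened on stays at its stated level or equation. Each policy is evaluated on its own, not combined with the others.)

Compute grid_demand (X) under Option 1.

Option 1 (D + 43):
  D = 37 + 43 = 80
  X = 246 − 80 = 166

166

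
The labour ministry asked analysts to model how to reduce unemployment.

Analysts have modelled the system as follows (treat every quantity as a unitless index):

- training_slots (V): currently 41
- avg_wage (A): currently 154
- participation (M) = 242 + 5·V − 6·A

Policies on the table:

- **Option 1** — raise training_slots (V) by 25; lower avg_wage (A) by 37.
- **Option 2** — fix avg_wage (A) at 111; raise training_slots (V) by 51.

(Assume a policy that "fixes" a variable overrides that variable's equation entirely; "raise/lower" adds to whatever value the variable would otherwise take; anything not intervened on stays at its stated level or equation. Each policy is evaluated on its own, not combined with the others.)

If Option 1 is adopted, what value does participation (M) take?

Option 1 (V + 25, A − 37):
  V = 41 + 25 = 66
  A = 154 − 37 = 117
  M = 242 + 5·66 − 6·117 = -130

-130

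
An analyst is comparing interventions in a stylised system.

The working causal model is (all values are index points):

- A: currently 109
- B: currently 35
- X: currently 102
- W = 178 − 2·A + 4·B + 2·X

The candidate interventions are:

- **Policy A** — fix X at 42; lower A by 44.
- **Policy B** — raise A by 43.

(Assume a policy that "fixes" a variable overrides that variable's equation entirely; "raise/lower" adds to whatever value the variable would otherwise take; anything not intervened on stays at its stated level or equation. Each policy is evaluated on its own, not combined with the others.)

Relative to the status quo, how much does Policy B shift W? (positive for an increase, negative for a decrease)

Baseline:
  A = 109
  B = 35
  X = 102
  W = 178 − 2·109 + 4·35 + 2·102 = 304
Policy B (A + 43):
  A = 109 + 43 = 152
  B = 35
  X = 102
  W = 178 − 2·152 + 4·35 + 2·102 = 218
Change in W: 218 − 304 = -86

-86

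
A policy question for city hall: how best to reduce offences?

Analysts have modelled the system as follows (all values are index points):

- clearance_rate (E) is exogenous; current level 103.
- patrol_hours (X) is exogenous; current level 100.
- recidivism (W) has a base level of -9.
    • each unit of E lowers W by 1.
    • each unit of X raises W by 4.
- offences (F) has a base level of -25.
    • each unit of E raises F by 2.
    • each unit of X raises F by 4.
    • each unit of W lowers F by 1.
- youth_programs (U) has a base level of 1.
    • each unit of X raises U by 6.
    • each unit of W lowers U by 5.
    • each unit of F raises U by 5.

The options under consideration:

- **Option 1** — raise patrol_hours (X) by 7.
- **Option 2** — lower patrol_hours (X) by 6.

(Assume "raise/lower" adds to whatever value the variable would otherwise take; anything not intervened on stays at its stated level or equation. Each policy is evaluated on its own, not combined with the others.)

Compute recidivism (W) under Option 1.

Option 1 (X + 7):
  E = 103
  X = 100 + 7 = 107
  W = -9 − 103 + 4·107 = 316

316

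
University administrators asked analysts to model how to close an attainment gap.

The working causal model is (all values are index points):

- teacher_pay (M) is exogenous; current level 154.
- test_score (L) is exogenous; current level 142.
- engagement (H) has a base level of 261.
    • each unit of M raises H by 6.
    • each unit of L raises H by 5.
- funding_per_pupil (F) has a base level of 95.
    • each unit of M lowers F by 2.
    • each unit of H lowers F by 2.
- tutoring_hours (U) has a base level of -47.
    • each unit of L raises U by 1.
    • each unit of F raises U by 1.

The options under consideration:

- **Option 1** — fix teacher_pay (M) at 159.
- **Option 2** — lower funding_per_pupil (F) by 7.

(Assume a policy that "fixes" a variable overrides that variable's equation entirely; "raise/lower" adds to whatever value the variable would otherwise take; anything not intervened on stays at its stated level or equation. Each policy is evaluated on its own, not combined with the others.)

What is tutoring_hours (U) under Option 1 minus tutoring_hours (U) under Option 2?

-63

Option 1 (M := 159):
  M = 159
  L = 142
  H = 261 + 6·159 + 5·142 = 1925
  F = 95 − 2·159 − 2·1925 = -4073
  U = -47 + 142 + (-4073) = -3978
Option 2 (F − 7):
  M = 154
  L = 142
  H = 261 + 6·154 + 5·142 = 1895
  F = 95 − 2·154 − 2·1895 (−7 from intervention) = -4010
  U = -47 + 142 + (-4010) = -3915
U: -3978 − (-3915) = -63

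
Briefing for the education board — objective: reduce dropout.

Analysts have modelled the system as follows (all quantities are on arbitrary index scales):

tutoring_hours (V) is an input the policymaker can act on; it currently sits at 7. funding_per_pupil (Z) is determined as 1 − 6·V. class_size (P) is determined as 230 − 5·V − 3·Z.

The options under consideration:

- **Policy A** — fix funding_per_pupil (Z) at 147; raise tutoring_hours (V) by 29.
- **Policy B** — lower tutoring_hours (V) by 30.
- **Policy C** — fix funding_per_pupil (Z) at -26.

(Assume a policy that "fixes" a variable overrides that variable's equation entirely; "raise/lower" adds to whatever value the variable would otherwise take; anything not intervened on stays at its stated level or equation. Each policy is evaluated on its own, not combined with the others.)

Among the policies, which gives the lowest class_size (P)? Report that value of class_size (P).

Policy A (Z := 147, V + 29):
  V = 7 + 29 = 36
  Z = 147
  P = 230 − 5·36 − 3·147 = -391
Policy B (V − 30):
  V = 7 − 30 = -23
  Z = 1 − 6·(-23) = 139
  P = 230 − 5·(-23) − 3·139 = -72
Policy C (Z := -26):
  V = 7
  Z = -26
  P = 230 − 5·7 − 3·(-26) = 273
Comparing — Policy A: P=-391, Policy B: P=-72, Policy C: P=273. Lowest is -391 (Policy A).

-391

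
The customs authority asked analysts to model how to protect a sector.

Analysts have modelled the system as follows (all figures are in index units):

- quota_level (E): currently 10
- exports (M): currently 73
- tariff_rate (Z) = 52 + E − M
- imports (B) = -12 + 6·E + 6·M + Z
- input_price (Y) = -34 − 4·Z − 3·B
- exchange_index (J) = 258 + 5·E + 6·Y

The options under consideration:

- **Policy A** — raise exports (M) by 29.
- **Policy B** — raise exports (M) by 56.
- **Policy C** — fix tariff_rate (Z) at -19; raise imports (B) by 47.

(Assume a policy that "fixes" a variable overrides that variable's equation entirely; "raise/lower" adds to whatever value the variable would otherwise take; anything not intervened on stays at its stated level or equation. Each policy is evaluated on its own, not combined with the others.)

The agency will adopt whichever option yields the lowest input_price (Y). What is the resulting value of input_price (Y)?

-2031

Policy A (M + 29):
  E = 10
  M = 73 + 29 = 102
  Z = 52 + 10 − 102 = -40
  B = -12 + 6·10 + 6·102 + (-40) = 620
  Y = -34 − 4·(-40) − 3·620 = -1734
Policy B (M + 56):
  E = 10
  M = 73 + 56 = 129
  Z = 52 + 10 − 129 = -67
  B = -12 + 6·10 + 6·129 + (-67) = 755
  Y = -34 − 4·(-67) − 3·755 = -2031
Policy C (Z := -19, B + 47):
  E = 10
  M = 73
  Z = -19
  B = -12 + 6·10 + 6·73 + (-19) (+47 from intervention) = 514
  Y = -34 − 4·(-19) − 3·514 = -1500
Comparing — Policy A: Y=-1734, Policy B: Y=-2031, Policy C: Y=-1500. Lowest is -2031 (Policy B).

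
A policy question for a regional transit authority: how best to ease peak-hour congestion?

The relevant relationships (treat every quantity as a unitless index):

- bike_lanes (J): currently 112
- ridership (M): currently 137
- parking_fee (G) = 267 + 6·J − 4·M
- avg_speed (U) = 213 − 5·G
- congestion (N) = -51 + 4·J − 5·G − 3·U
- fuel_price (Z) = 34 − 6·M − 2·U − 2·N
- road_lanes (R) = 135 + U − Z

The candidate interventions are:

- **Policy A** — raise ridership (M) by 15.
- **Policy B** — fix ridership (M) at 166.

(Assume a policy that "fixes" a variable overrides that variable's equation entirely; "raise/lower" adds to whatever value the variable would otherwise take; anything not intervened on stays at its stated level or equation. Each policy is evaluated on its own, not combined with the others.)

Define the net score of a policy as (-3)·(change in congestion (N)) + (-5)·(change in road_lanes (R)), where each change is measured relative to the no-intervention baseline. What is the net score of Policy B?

Baseline:
  J = 112
  M = 137
  G = 267 + 6·112 − 4·137 = 391
  U = 213 − 5·391 = -1742
  N = -51 + 4·112 − 5·391 − 3·(-1742) = 3668
  Z = 34 − 6·137 − 2·(-1742) − 2·3668 = -4640
  R = 135 + (-1742) − (-4640) = 3033
Policy B (M := 166):
  J = 112
  M = 166
  G = 267 + 6·112 − 4·166 = 275
  U = 213 − 5·275 = -1162
  N = -51 + 4·112 − 5·275 − 3·(-1162) = 2508
  Z = 34 − 6·166 − 2·(-1162) − 2·2508 = -3654
  R = 135 + (-1162) − (-3654) = 2627
ΔN = 2508 − 3668 = -1160; ΔR = 2627 − 3033 = -406
Score = (-3)·(-1160) + (-5)·(-406) = 5510

5510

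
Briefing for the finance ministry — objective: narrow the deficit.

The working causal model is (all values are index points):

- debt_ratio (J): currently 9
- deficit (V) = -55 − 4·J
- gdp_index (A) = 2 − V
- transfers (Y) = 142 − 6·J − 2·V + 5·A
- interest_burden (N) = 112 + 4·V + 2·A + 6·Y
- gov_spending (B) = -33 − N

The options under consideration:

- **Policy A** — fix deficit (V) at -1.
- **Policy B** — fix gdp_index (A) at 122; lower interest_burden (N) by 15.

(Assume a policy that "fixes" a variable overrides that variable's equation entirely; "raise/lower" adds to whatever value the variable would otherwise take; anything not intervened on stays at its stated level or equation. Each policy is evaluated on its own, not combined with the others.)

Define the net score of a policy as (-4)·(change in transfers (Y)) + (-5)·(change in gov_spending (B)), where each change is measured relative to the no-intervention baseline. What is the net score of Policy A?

Baseline:
  J = 9
  V = -55 − 4·9 = -91
  A = 2 − (-91) = 93
  Y = 142 − 6·9 − 2·(-91) + 5·93 = 735
  N = 112 + 4·(-91) + 2·93 + 6·735 = 4344
  B = -33 − 4344 = -4377
Policy A (V := -1):
  J = 9
  V = -1
  A = 2 − (-1) = 3
  Y = 142 − 6·9 − 2·(-1) + 5·3 = 105
  N = 112 + 4·(-1) + 2·3 + 6·105 = 744
  B = -33 − 744 = -777
ΔY = 105 − 735 = -630; ΔB = -777 − (-4377) = 3600
Score = (-4)·(-630) + (-5)·3600 = -15480

-15480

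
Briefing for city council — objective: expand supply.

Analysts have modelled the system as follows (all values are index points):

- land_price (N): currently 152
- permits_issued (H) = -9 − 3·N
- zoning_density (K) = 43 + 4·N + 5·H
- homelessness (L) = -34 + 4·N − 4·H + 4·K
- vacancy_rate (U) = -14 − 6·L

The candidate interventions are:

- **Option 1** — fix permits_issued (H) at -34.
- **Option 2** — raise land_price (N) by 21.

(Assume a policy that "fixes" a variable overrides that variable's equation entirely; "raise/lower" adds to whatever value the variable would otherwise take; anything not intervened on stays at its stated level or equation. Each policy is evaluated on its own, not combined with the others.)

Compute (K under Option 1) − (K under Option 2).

2386

Option 1 (H := -34):
  N = 152
  H = -34
  K = 43 + 4·152 + 5·(-34) = 481
Option 2 (N + 21):
  N = 152 + 21 = 173
  H = -9 − 3·173 = -528
  K = 43 + 4·173 + 5·(-528) = -1905
K: 481 − (-1905) = 2386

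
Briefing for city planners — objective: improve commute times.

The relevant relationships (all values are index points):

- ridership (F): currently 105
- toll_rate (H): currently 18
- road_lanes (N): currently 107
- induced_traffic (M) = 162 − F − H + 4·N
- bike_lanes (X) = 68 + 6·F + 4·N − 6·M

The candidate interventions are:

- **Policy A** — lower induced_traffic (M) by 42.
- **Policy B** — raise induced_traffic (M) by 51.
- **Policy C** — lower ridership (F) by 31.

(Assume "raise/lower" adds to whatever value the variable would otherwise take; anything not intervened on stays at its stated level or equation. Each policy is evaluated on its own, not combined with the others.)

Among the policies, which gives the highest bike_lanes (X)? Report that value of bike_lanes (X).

-1424

Policy A (M − 42):
  F = 105
  H = 18
  N = 107
  M = 162 − 105 − 18 + 4·107 (−42 from intervention) = 425
  X = 68 + 6·105 + 4·107 − 6·425 = -1424
Policy B (M + 51):
  F = 105
  H = 18
  N = 107
  M = 162 − 105 − 18 + 4·107 (+51 from intervention) = 518
  X = 68 + 6·105 + 4·107 − 6·518 = -1982
Policy C (F − 31):
  F = 105 − 31 = 74
  H = 18
  N = 107
  M = 162 − 74 − 18 + 4·107 = 498
  X = 68 + 6·74 + 4·107 − 6·498 = -2048
Comparing — Policy A: X=-1424, Policy B: X=-1982, Policy C: X=-2048. Highest is -1424 (Policy A).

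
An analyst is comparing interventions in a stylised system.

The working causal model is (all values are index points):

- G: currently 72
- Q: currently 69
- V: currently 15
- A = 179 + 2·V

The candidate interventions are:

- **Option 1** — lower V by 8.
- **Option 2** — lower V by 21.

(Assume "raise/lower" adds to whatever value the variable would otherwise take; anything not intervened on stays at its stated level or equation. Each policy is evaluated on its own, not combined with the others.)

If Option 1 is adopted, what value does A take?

Option 1 (V − 8):
  V = 15 − 8 = 7
  A = 179 + 2·7 = 193

193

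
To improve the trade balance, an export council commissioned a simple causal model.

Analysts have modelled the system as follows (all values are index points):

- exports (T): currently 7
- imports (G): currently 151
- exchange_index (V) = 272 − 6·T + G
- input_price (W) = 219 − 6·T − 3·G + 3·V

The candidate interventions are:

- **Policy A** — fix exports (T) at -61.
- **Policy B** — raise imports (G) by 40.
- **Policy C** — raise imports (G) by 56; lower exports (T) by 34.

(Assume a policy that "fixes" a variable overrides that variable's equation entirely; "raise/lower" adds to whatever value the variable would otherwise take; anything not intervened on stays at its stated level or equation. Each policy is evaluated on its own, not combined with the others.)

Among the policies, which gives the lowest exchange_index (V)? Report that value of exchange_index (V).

421

Policy A (T := -61):
  T = -61
  G = 151
  V = 272 − 6·(-61) + 151 = 789
Policy B (G + 40):
  T = 7
  G = 151 + 40 = 191
  V = 272 − 6·7 + 191 = 421
Policy C (G + 56, T − 34):
  T = 7 − 34 = -27
  G = 151 + 56 = 207
  V = 272 − 6·(-27) + 207 = 641
Comparing — Policy A: V=789, Policy B: V=421, Policy C: V=641. Lowest is 421 (Policy B).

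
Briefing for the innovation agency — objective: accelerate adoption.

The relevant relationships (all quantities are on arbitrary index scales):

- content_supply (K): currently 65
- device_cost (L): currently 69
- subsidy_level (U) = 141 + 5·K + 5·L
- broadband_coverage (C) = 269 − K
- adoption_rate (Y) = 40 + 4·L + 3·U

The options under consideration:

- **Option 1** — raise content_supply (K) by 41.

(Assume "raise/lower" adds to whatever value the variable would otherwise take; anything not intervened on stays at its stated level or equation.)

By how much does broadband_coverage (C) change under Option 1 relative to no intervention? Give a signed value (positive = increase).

Baseline:
  K = 65
  C = 269 − 65 = 204
Option 1 (K + 41):
  K = 65 + 41 = 106
  C = 269 − 106 = 163
Change in C: 163 − 204 = -41

-41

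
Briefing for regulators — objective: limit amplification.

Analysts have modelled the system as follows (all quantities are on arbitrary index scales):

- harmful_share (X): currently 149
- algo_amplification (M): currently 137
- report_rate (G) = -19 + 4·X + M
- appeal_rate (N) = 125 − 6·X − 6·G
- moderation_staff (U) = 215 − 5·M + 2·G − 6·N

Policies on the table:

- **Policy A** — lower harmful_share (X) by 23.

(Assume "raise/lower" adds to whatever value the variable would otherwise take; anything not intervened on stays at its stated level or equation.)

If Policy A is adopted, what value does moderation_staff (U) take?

Policy A (X − 23):
  X = 149 − 23 = 126
  M = 137
  G = -19 + 4·126 + 137 = 622
  N = 125 − 6·126 − 6·622 = -4363
  U = 215 − 5·137 + 2·622 − 6·(-4363) = 26952

26952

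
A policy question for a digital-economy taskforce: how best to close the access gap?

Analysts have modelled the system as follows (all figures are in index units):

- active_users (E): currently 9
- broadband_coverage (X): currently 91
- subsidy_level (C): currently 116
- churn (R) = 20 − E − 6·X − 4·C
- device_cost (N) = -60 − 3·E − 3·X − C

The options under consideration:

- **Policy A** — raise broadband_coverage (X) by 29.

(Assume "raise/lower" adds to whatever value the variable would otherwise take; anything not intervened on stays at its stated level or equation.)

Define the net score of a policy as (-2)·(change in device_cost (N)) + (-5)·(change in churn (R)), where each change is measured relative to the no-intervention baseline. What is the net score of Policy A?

1044

Baseline:
  E = 9
  X = 91
  C = 116
  R = 20 − 9 − 6·91 − 4·116 = -999
  N = -60 − 3·9 − 3·91 − 116 = -476
Policy A (X + 29):
  E = 9
  X = 91 + 29 = 120
  C = 116
  R = 20 − 9 − 6·120 − 4·116 = -1173
  N = -60 − 3·9 − 3·120 − 116 = -563
ΔN = -563 − (-476) = -87; ΔR = -1173 − (-999) = -174
Score = (-2)·(-87) + (-5)·(-174) = 1044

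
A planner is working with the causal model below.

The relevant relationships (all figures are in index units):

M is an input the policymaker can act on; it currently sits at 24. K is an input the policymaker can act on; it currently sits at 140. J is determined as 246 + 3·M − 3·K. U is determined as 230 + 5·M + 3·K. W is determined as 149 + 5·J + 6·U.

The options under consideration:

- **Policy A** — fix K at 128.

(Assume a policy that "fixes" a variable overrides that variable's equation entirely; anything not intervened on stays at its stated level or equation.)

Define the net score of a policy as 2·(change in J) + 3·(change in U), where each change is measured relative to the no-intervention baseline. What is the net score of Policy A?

-36

Baseline:
  M = 24
  K = 140
  J = 246 + 3·24 − 3·140 = -102
  U = 230 + 5·24 + 3·140 = 770
Policy A (K := 128):
  M = 24
  K = 128
  J = 246 + 3·24 − 3·128 = -66
  U = 230 + 5·24 + 3·128 = 734
ΔJ = -66 − (-102) = 36; ΔU = 734 − 770 = -36
Score = 2·36 + 3·(-36) = -36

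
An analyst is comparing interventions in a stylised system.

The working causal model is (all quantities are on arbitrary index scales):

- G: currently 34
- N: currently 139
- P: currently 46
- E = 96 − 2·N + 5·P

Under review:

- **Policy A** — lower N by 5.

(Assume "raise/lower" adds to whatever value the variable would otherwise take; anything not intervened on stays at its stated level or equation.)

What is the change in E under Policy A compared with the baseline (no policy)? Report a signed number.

10

Baseline:
  N = 139
  P = 46
  E = 96 − 2·139 + 5·46 = 48
Policy A (N − 5):
  N = 139 − 5 = 134
  P = 46
  E = 96 − 2·134 + 5·46 = 58
Change in E: 58 − 48 = 10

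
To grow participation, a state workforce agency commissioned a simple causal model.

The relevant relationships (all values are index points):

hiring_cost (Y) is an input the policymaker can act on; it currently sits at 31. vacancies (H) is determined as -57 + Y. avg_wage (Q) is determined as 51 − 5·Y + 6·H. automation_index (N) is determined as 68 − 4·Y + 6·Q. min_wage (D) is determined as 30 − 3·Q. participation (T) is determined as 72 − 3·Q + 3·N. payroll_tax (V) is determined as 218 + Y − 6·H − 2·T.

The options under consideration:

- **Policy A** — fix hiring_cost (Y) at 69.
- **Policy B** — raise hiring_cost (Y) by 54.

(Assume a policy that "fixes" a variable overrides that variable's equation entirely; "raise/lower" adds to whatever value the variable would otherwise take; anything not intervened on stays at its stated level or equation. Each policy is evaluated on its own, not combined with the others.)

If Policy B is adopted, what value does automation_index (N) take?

Policy B (Y + 54):
  Y = 31 + 54 = 85
  H = -57 + 85 = 28
  Q = 51 − 5·85 + 6·28 = -206
  N = 68 − 4·85 + 6·(-206) = -1508

-1508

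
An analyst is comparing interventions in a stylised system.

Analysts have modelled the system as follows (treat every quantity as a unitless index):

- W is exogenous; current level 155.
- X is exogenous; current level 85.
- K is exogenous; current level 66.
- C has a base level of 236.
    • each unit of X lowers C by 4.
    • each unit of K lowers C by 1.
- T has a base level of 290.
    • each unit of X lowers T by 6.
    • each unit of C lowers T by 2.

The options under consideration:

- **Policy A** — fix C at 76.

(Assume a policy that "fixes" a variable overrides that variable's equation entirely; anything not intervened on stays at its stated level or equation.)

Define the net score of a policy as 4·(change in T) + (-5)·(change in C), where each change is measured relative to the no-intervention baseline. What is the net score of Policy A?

Baseline:
  X = 85
  K = 66
  C = 236 − 4·85 − 66 = -170
  T = 290 − 6·85 − 2·(-170) = 120
Policy A (C := 76):
  X = 85
  K = 66
  C = 76
  T = 290 − 6·85 − 2·76 = -372
ΔT = -372 − 120 = -492; ΔC = 76 − (-170) = 246
Score = 4·(-492) + (-5)·246 = -3198

-3198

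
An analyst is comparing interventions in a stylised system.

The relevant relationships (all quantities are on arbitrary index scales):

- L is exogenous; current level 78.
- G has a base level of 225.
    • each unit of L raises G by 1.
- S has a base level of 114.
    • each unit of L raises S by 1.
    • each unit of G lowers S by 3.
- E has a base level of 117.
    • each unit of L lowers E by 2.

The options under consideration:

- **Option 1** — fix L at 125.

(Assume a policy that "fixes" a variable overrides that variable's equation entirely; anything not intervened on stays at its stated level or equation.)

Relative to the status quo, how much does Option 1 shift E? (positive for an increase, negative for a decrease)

Baseline:
  L = 78
  E = 117 − 2·78 = -39
Option 1 (L := 125):
  L = 125
  E = 117 − 2·125 = -133
Change in E: -133 − (-39) = -94

-94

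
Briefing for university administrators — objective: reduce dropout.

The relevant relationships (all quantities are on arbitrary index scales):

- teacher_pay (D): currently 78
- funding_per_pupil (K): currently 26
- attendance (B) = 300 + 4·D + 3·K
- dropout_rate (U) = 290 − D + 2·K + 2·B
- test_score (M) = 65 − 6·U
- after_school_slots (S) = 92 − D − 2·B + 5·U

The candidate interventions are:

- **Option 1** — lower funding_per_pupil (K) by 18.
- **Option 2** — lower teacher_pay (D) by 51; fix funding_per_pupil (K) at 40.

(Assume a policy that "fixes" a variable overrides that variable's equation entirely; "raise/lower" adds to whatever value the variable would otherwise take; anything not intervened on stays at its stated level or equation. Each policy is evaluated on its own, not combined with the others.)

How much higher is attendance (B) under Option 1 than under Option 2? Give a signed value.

Option 1 (K − 18):
  D = 78
  K = 26 − 18 = 8
  B = 300 + 4·78 + 3·8 = 636
Option 2 (D − 51, K := 40):
  D = 78 − 51 = 27
  K = 40
  B = 300 + 4·27 + 3·40 = 528
B: 636 − 528 = 108

108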